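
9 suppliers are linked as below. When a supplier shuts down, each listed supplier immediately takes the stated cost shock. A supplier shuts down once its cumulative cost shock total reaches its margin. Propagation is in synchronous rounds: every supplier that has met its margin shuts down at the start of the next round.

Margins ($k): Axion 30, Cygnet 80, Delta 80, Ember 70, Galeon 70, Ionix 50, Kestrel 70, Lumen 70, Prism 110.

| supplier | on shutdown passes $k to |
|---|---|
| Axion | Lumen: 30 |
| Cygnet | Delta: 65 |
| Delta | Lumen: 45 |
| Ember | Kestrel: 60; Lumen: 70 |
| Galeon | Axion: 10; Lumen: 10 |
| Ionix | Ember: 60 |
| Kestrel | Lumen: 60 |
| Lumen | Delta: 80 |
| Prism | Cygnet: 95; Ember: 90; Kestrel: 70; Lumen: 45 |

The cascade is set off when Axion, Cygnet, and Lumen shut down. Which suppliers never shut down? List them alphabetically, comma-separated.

Ember, Galeon, Ionix, Kestrel, Prism

Round 1 — Axion, Cygnet, Lumen shut down (initial).
  Delta: +65+80 → 145 ≥ 80
Round 2 — Delta shuts down.
No further shutdowns.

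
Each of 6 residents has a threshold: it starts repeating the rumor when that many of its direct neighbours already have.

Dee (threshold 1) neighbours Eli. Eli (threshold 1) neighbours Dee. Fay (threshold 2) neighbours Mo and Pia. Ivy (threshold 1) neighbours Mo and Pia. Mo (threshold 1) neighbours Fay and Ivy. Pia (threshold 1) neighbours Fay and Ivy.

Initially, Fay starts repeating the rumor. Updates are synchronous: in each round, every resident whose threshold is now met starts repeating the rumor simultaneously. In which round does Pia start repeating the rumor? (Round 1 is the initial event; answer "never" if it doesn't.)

2

Round 1 — Fay starts repeating the rumor (initial).
Round 2 — checking thresholds:
  Mo: 1 of 2 neighbours ≥ 1, starts repeating the rumor.
  Pia: 1 of 2 neighbours ≥ 1, starts repeating the rumor.
Round 3 — checking thresholds:
  Ivy: 2 of 2 neighbours ≥ 1, starts repeating the rumor.
Round 4 — no new spreads; cascade stops.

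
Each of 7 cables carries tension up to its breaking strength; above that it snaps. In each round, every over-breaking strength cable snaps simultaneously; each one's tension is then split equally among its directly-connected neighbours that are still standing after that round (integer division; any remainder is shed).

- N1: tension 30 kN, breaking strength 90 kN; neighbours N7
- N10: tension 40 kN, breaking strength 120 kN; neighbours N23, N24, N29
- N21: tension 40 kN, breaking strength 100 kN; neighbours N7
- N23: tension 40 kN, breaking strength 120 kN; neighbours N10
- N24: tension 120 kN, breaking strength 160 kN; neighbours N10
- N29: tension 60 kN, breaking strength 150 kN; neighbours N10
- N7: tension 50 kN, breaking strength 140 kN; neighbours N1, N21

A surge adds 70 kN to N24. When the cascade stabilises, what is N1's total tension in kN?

Round 1 — N24 at 190 > 160. N24 snaps.
  N24 sheds 190 kN to N10: 190 each.
    N10: 40+190 = 230 > 120
Round 2 — N10 snaps.
  N10 sheds 230 kN to N23, N29: 115 each.
    N23: 40+115 = 155 > 120
    N29: 60+115 = 175 > 150
Round 3 — N23, N29 snap.
  N23 sheds 155 kN: no online neighbours, lost.
  N29 sheds 175 kN: no online neighbours, lost.
No further breaks.

30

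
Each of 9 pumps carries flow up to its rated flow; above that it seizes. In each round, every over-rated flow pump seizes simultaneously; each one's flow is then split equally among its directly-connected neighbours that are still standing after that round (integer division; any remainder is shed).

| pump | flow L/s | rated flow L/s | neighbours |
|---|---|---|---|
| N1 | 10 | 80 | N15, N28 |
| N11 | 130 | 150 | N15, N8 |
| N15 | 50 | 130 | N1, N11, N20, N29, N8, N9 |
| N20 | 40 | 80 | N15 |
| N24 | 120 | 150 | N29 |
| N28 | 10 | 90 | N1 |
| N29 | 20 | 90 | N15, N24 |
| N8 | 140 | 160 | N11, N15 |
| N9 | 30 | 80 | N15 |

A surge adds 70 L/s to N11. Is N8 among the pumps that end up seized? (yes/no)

Round 1 — N11 at 200 > 150. N11 seizes.
  N11 sheds 200 L/s to N15, N8: 100 each.
    N15: 50+100 = 150 > 130
    N8: 140+100 = 240 > 160
Round 2 — N15, N8 seize.
  N15 sheds 150 L/s to N1, N20, N29, N9: 37 each (2 lost).
    N1: 10+37 = 47 ≤ 80
    N20: 40+37 = 77 ≤ 80
    N29: 20+37 = 57 ≤ 90
    N9: 30+37 = 67 ≤ 80
  N8 sheds 240 L/s: no online neighbours, lost.
No further seizures.

yes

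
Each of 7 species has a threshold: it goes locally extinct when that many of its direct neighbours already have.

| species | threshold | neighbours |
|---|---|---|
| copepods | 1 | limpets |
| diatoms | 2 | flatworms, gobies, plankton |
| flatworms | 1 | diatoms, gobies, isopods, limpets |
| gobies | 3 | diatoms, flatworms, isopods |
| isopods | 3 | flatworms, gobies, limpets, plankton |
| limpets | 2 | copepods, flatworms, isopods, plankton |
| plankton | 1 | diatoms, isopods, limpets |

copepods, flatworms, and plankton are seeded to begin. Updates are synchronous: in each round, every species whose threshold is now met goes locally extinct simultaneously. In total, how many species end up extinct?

Round 1 — copepods, flatworms, plankton go locally extinct (initial).
Round 2 — checking thresholds:
  diatoms: 2 of 3 neighbours ≥ 2, goes locally extinct.
  gobies: 1 of 3 neighbours < 3, holds.
  isopods: 2 of 4 neighbours < 3, holds.
  limpets: 3 of 4 neighbours ≥ 2, goes locally extinct.
Round 3 — checking thresholds:
  gobies: 2 of 3 neighbours < 3, holds.
  isopods: 3 of 4 neighbours ≥ 3, goes locally extinct.
Round 4 — checking thresholds:
  gobies: 3 of 3 neighbours ≥ 3, goes locally extinct.
Round 5 — no new extinctions; cascade stops.

7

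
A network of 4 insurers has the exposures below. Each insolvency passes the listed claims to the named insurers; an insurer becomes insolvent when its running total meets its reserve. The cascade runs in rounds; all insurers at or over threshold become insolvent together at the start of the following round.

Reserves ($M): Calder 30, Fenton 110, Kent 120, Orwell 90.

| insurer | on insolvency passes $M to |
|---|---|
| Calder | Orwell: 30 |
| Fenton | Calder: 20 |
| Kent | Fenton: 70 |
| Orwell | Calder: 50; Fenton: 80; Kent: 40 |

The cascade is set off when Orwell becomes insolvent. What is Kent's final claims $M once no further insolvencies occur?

40

Round 1 — Orwell becomes insolvent (initial).
  Calder: +50 → 50 ≥ 30
  Fenton: +80 → 80 < 110
  Kent: +40 → 40 < 120
Round 2 — Calder becomes insolvent.
No further insolvencies.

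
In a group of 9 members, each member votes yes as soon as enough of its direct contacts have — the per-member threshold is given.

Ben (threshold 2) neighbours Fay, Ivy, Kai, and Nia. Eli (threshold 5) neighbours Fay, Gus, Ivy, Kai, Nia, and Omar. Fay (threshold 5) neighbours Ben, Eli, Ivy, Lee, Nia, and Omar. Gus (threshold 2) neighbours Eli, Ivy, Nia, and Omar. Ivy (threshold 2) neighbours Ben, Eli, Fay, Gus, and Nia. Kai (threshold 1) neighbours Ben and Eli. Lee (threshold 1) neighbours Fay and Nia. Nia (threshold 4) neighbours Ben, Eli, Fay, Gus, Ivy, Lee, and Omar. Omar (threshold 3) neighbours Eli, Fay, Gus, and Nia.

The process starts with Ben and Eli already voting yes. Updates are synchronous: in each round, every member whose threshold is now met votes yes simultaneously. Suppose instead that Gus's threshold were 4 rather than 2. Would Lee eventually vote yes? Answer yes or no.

With Gus's threshold at 4:
Round 1 — Ben, Eli vote yes (initial).
Round 2 — checking thresholds:
  Fay: 2 of 6 neighbours < 5, below threshold.
  Gus: 1 of 4 neighbours < 4, below threshold.
  Ivy: 2 of 5 neighbours ≥ 2, votes yes.
  Kai: 2 of 2 neighbours ≥ 1, votes yes.
  Nia: 2 of 7 neighbours < 4, below threshold.
  Omar: 1 of 4 neighbours < 3, below threshold.
Round 3 — no new yes votes; cascade stops.

no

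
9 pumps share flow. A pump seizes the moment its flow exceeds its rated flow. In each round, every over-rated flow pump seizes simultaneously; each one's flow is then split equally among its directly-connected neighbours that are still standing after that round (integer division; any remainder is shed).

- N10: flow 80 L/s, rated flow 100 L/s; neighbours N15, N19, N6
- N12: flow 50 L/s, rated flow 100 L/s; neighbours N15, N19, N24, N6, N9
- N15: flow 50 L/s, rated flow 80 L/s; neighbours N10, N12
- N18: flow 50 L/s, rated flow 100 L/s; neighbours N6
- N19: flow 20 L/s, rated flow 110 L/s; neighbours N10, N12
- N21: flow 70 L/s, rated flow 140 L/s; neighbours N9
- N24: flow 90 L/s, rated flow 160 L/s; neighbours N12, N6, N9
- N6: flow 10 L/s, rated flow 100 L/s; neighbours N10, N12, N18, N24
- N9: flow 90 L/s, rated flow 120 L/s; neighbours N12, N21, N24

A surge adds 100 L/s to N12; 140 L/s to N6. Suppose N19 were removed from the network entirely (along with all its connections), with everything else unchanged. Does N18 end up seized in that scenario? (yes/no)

With N19 removed:
Round 1 — N12 at 150 > 100; N6 at 150 > 100. N12, N6 seize.
  N12 sheds 150 L/s to N15, N24, N9: 50 each.
    N15: 50+50 = 100 > 80
    N24: 90+50 = 140 ≤ 160
    N9: 90+50 = 140 > 120
  N6 sheds 150 L/s to N10, N18, N24: 50 each.
    N10: 80+50 = 130 > 100
    N18: 50+50 = 100 ≤ 100
    N24: 140+50 = 190 > 160
Round 2 — N10, N15, N24, N9 seize.
  N10 sheds 130 L/s: no online neighbours, lost.
  N15 sheds 100 L/s: no online neighbours, lost.
  N24 sheds 190 L/s: no online neighbours, lost.
  N9 sheds 140 L/s to N21: 140 each.
    N21: 70+140 = 210 > 140
Round 3 — N21 seizes.
  N21 sheds 210 L/s: no online neighbours, lost.
No further seizures.

no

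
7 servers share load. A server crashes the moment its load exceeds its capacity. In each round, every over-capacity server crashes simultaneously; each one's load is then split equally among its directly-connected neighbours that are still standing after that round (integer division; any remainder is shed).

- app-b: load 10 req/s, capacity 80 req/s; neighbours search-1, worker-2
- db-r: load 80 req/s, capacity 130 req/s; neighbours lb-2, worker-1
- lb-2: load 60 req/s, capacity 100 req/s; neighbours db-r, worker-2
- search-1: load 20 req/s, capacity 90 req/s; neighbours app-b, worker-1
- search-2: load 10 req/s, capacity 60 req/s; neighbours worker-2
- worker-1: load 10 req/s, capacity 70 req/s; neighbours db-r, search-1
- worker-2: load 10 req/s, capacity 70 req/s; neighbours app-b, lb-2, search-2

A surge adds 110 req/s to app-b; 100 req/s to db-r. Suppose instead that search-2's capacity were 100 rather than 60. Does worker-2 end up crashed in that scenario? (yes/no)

yes

With search-2's capacity at 100:
Round 1 — app-b at 120 > 80; db-r at 180 > 130. app-b, db-r crash.
  app-b sheds 120 req/s to search-1, worker-2: 60 each.
    search-1: 20+60 = 80 ≤ 90
    worker-2: 10+60 = 70 ≤ 70
  db-r sheds 180 req/s to lb-2, worker-1: 90 each.
    lb-2: 60+90 = 150 > 100
    worker-1: 10+90 = 100 > 70
Round 2 — lb-2, worker-1 crash.
  lb-2 sheds 150 req/s to worker-2: 150 each.
    worker-2: 70+150 = 220 > 70
  worker-1 sheds 100 req/s to search-1: 100 each.
    search-1: 80+100 = 180 > 90
Round 3 — search-1, worker-2 crash.
  search-1 sheds 180 req/s: no online neighbours, lost.
  worker-2 sheds 220 req/s to search-2: 220 each.
    search-2: 10+220 = 230 > 100
Round 4 — search-2 crashes.
  search-2 sheds 230 req/s: no online neighbours, lost.
No further crashes.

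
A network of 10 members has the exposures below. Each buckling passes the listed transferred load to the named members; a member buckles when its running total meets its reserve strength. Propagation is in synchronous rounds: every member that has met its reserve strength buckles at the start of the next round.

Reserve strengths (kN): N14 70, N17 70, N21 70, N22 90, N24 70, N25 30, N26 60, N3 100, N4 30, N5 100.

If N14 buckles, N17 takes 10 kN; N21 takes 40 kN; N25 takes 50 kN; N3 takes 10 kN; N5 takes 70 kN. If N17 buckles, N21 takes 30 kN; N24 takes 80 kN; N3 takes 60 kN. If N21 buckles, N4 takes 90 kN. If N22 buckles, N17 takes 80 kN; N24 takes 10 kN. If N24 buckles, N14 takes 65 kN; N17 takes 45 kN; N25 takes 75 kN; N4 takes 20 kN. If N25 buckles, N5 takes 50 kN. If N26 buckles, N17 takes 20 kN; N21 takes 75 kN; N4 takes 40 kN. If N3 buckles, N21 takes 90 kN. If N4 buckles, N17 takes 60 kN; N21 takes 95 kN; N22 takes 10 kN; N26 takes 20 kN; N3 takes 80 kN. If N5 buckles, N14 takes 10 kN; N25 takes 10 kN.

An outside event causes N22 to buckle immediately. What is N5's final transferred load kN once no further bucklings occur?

50

Round 1 — N22 buckles (initial).
  N17: +80 → 80 ≥ 70
  N24: +10 → 10 < 70
Round 2 — N17 buckles.
  N21: +30 → 30 < 70
  N24: +80 → 90 ≥ 70
  N3: +60 → 60 < 100
Round 3 — N24 buckles.
  N14: +65 → 65 < 70
  N25: +75 → 75 ≥ 30
  N4: +20 → 20 < 30
Round 4 — N25 buckles.
  N5: +50 → 50 < 100
No further bucklings.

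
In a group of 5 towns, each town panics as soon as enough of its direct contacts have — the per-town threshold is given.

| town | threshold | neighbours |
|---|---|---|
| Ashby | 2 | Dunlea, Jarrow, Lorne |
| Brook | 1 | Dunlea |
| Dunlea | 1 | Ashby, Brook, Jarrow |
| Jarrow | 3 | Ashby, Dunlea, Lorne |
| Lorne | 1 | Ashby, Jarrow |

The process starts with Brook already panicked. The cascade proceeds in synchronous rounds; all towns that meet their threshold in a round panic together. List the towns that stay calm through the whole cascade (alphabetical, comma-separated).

Ashby, Jarrow, Lorne

Round 1 — Brook panics (initial).
Round 2 — checking thresholds:
  Dunlea: 1 of 3 neighbours ≥ 1, panics.
Round 3 — no new panics; cascade stops.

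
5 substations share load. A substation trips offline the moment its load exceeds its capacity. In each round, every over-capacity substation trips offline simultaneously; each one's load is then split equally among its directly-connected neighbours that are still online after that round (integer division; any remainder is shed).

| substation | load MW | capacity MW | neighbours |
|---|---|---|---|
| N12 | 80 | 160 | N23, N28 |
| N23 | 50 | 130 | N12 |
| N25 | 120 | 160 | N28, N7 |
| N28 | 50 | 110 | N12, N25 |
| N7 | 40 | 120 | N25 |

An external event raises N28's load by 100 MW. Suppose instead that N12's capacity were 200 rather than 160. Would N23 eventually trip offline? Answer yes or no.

no

With N12's capacity at 200:
Round 1 — N28 at 150 > 110. N28 trips offline.
  N28 sheds 150 MW to N12, N25: 75 each.
    N12: 80+75 = 155 ≤ 200
    N25: 120+75 = 195 > 160
Round 2 — N25 trips offline.
  N25 sheds 195 MW to N7: 195 each.
    N7: 40+195 = 235 > 120
Round 3 — N7 trips offline.
  N7 sheds 235 MW: no online neighbours, lost.
No further trips.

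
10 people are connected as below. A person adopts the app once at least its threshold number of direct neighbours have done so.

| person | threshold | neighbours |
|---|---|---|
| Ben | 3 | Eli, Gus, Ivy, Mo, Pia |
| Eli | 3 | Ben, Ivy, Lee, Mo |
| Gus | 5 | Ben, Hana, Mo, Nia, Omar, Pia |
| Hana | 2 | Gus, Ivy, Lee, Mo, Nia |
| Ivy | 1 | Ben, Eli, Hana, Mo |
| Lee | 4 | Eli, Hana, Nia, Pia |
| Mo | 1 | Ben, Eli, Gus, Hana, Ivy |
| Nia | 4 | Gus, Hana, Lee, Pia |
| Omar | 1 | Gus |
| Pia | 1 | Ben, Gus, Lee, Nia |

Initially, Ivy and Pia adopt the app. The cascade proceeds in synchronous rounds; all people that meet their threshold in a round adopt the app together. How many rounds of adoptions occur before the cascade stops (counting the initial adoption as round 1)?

4

Round 1 — Ivy, Pia adopt the app (initial).
Round 2 — checking thresholds:
  Ben: 2 of 5 neighbours < 3, not yet.
  Eli: 1 of 4 neighbours < 3, not yet.
  Gus: 1 of 6 neighbours < 5, not yet.
  Hana: 1 of 5 neighbours < 2, not yet.
  Lee: 1 of 4 neighbours < 4, not yet.
  Mo: 1 of 5 neighbours ≥ 1, adopts the app.
  Nia: 1 of 4 neighbours < 4, not yet.
Round 3 — checking thresholds:
  Ben: 3 of 5 neighbours ≥ 3, adopts the app.
  Eli: 2 of 4 neighbours < 3, not yet.
  Gus: 2 of 6 neighbours < 5, not yet.
  Hana: 2 of 5 neighbours ≥ 2, adopts the app.
  Lee: 1 of 4 neighbours < 4, not yet.
  Nia: 1 of 4 neighbours < 4, not yet.
Round 4 — checking thresholds:
  Eli: 3 of 4 neighbours ≥ 3, adopts the app.
  Gus: 4 of 6 neighbours < 5, not yet.
  Lee: 2 of 4 neighbours < 4, not yet.
  Nia: 2 of 4 neighbours < 4, not yet.
Round 5 — no new adoptions; cascade stops.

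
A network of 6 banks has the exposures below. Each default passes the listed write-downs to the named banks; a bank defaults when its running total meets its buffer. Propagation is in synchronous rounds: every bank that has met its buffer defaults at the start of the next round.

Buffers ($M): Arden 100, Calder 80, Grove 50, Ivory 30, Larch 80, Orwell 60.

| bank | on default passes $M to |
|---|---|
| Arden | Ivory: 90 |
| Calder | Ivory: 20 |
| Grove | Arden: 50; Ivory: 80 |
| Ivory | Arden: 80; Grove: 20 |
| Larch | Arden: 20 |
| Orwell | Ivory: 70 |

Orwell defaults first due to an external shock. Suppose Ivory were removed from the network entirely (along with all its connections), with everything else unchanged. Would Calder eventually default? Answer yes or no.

With Ivory removed:
Round 1 — Orwell defaults (initial).
No further defaults.

no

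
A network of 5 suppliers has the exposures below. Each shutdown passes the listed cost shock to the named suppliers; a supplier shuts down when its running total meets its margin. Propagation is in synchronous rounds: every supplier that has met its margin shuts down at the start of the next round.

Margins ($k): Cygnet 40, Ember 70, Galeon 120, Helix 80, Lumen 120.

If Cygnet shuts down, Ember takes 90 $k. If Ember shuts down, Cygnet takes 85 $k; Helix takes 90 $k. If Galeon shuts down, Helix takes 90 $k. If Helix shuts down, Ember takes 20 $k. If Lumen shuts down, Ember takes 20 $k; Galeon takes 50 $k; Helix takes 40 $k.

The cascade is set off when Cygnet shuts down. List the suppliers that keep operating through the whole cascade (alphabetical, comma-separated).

Galeon, Lumen

Round 1 — Cygnet shuts down (initial).
  Ember: +90 → 90 ≥ 70
Round 2 — Ember shuts down.
  Helix: +90 → 90 ≥ 80
Round 3 — Helix shuts down.
No further shutdowns.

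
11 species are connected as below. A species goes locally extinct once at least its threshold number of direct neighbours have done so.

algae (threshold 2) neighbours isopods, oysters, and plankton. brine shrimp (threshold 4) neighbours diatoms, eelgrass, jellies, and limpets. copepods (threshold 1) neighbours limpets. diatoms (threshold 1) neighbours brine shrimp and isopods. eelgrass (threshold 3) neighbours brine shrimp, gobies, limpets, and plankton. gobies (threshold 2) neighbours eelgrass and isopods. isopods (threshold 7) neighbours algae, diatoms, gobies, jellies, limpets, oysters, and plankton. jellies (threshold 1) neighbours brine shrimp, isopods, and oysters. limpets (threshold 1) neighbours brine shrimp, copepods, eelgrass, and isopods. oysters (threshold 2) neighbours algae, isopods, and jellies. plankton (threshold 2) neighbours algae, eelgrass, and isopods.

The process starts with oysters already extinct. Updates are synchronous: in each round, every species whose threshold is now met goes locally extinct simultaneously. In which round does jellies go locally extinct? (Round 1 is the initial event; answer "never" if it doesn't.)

Round 1 — oysters goes locally extinct (initial).
Round 2 — checking thresholds:
  algae: 1 of 3 neighbours < 2, below threshold.
  isopods: 1 of 7 neighbours < 7, below threshold.
  jellies: 1 of 3 neighbours ≥ 1, goes locally extinct.
Round 3 — no new extinctions; cascade stops.

2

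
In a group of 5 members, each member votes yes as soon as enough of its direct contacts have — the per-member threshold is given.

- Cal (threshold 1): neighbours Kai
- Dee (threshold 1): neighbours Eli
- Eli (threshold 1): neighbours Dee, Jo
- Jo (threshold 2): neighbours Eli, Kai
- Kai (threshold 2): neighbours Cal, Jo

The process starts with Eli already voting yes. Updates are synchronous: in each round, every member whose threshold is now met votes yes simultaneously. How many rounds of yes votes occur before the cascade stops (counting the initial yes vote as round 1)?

Round 1 — Eli votes yes (initial).
Round 2 — checking thresholds:
  Dee: 1 of 1 neighbours ≥ 1, votes yes.
  Jo: 1 of 2 neighbours < 2, holds.
Round 3 — no new yes votes; cascade stops.

2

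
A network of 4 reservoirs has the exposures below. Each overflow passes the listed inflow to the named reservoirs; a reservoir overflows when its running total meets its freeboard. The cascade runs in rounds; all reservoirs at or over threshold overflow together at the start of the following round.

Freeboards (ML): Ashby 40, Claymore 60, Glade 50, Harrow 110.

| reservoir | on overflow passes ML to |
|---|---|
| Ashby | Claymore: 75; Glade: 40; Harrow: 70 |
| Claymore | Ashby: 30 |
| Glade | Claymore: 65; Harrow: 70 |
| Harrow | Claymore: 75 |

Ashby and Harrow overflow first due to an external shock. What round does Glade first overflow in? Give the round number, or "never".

Round 1 — Ashby, Harrow overflow (initial).
  Claymore: +75+75 → 150 ≥ 60
  Glade: +40 → 40 < 50
Round 2 — Claymore overflows.
No further overflows.

never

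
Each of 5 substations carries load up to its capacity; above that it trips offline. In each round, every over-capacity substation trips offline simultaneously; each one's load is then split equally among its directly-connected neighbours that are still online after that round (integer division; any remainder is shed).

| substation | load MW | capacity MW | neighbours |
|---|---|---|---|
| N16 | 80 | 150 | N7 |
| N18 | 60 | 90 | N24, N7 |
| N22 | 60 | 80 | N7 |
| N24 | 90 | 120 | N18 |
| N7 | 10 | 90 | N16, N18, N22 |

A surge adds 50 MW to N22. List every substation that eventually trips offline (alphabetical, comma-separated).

Round 1 — N22 at 110 > 80. N22 trips offline.
  N22 sheds 110 MW to N7: 110 each.
    N7: 10+110 = 120 > 90
Round 2 — N7 trips offline.
  N7 sheds 120 MW to N16, N18: 60 each.
    N16: 80+60 = 140 ≤ 150
    N18: 60+60 = 120 > 90
Round 3 — N18 trips offline.
  N18 sheds 120 MW to N24: 120 each.
    N24: 90+120 = 210 > 120
Round 4 — N24 trips offline.
  N24 sheds 210 MW: no online neighbours, lost.
No further trips.

N18, N22, N24, N7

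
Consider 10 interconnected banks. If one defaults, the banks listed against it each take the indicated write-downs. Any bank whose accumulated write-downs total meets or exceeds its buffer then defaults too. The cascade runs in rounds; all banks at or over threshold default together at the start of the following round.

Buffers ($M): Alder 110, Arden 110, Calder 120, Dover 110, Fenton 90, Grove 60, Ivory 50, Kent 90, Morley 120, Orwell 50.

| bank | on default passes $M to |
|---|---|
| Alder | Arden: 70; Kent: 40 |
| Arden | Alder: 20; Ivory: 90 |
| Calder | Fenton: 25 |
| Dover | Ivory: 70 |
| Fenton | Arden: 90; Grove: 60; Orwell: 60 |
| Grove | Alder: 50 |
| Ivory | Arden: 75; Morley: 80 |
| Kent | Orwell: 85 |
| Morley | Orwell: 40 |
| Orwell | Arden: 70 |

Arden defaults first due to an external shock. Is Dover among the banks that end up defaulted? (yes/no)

no

Round 1 — Arden defaults (initial).
  Alder: +20 → 20 < 110
  Ivory: +90 → 90 ≥ 50
Round 2 — Ivory defaults.
  Morley: +80 → 80 < 120
No further defaults.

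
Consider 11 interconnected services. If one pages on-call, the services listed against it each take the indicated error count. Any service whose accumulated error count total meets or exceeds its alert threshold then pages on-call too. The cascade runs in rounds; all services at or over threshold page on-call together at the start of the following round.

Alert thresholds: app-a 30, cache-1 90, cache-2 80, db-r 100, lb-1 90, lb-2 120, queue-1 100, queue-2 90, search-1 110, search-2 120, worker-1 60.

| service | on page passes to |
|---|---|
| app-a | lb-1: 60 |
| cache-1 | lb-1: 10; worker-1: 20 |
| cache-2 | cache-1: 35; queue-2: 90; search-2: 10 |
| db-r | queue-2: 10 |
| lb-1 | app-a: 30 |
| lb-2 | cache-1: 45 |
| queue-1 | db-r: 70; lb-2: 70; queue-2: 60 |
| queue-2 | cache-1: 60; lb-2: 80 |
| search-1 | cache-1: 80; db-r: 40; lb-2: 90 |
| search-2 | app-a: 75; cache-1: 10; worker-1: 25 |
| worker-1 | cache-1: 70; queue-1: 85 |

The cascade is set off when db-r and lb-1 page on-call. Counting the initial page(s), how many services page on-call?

Round 1 — db-r, lb-1 page on-call (initial).
  app-a: +30 → 30 ≥ 30
  queue-2: +10 → 10 < 90
Round 2 — app-a pages on-call.
No further pages.

3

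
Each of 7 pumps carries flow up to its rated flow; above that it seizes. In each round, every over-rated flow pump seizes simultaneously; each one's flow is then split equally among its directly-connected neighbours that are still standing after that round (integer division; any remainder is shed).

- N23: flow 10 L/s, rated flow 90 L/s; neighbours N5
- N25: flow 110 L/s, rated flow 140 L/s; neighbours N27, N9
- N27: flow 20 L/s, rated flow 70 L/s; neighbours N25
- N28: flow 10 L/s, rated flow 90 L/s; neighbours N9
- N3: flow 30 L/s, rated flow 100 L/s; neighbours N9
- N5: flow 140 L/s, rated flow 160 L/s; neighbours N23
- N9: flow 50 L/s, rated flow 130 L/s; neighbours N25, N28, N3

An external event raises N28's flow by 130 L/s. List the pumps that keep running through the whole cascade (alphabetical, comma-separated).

N23, N5

Round 1 — N28 at 140 > 90. N28 seizes.
  N28 sheds 140 L/s to N9: 140 each.
    N9: 50+140 = 190 > 130
Round 2 — N9 seizes.
  N9 sheds 190 L/s to N25, N3: 95 each.
    N25: 110+95 = 205 > 140
    N3: 30+95 = 125 > 100
Round 3 — N25, N3 seize.
  N25 sheds 205 L/s to N27: 205 each.
    N27: 20+205 = 225 > 70
  N3 sheds 125 L/s: no online neighbours, lost.
Round 4 — N27 seizes.
  N27 sheds 225 L/s: no online neighbours, lost.
No further seizures.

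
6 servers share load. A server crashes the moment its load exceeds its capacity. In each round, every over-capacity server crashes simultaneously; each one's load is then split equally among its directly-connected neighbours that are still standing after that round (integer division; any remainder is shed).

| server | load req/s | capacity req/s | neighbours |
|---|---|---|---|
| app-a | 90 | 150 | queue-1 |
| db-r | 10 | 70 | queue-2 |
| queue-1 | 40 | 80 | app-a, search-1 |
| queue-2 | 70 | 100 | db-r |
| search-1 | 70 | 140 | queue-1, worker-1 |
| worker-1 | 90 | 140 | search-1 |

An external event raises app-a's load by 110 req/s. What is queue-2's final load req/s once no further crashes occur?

Round 1 — app-a at 200 > 150. app-a crashes.
  app-a sheds 200 req/s to queue-1: 200 each.
    queue-1: 40+200 = 240 > 80
Round 2 — queue-1 crashes.
  queue-1 sheds 240 req/s to search-1: 240 each.
    search-1: 70+240 = 310 > 140
Round 3 — search-1 crashes.
  search-1 sheds 310 req/s to worker-1: 310 each.
    worker-1: 90+310 = 400 > 140
Round 4 — worker-1 crashes.
  worker-1 sheds 400 req/s: no online neighbours, lost.
No further crashes.

70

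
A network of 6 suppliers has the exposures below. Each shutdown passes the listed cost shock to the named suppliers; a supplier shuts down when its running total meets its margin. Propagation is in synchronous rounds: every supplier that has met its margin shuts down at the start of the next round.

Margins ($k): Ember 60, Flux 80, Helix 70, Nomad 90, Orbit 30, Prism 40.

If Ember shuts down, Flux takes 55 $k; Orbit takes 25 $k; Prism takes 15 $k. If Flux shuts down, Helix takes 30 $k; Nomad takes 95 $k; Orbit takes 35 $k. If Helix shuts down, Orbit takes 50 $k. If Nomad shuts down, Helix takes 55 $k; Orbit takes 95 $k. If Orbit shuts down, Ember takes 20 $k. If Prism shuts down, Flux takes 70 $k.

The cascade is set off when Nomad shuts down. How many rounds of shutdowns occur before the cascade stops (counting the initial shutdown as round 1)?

2

Round 1 — Nomad shuts down (initial).
  Helix: +55 → 55 < 70
  Orbit: +95 → 95 ≥ 30
Round 2 — Orbit shuts down.
  Ember: +20 → 20 < 60
No further shutdowns.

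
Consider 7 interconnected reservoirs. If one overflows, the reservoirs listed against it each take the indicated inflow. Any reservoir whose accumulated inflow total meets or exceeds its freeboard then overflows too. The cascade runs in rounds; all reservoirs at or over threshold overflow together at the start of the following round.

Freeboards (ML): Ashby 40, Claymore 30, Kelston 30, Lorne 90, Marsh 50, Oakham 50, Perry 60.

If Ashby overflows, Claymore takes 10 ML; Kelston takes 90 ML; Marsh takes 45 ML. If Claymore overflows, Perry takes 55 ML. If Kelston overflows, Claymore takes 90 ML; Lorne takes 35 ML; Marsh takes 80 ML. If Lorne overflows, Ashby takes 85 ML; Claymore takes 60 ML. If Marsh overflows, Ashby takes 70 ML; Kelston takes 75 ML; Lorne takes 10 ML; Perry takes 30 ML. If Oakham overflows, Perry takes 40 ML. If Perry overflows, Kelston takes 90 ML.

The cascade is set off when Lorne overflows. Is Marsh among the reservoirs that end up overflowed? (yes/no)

yes

Round 1 — Lorne overflows (initial).
  Ashby: +85 → 85 ≥ 40
  Claymore: +60 → 60 ≥ 30
Round 2 — Ashby, Claymore overflow.
  Kelston: +90 → 90 ≥ 30
  Marsh: +45 → 45 < 50
  Perry: +55 → 55 < 60
Round 3 — Kelston overflows.
  Marsh: +80 → 125 ≥ 50
Round 4 — Marsh overflows.
  Perry: +30 → 85 ≥ 60
Round 5 — Perry overflows.
No further overflows.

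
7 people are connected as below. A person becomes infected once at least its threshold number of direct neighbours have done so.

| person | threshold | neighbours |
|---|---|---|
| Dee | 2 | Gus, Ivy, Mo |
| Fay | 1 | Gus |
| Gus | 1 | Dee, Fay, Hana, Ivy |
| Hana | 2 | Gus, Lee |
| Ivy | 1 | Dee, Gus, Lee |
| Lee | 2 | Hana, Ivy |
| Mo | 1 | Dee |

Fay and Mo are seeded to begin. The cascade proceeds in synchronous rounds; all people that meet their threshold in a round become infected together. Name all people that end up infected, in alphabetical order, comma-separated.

Round 1 — Fay, Mo become infected (initial).
Round 2 — checking thresholds:
  Dee: 1 of 3 neighbours < 2, below threshold.
  Gus: 1 of 4 neighbours ≥ 1, becomes infected.
Round 3 — checking thresholds:
  Dee: 2 of 3 neighbours ≥ 2, becomes infected.
  Hana: 1 of 2 neighbours < 2, below threshold.
  Ivy: 1 of 3 neighbours ≥ 1, becomes infected.
Round 4 — no new infections; cascade stops.

Dee, Fay, Gus, Ivy, Mo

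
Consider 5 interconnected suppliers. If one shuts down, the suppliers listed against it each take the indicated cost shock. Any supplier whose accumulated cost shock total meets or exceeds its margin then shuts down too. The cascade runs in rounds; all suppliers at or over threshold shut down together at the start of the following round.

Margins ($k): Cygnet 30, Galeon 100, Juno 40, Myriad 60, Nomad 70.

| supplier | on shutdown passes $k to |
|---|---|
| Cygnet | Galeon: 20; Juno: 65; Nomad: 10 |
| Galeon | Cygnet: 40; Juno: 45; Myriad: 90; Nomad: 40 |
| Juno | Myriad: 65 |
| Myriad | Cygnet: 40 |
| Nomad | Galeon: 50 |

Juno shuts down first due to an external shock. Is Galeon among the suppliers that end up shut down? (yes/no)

Round 1 — Juno shuts down (initial).
  Myriad: +65 → 65 ≥ 60
Round 2 — Myriad shuts down.
  Cygnet: +40 → 40 ≥ 30
Round 3 — Cygnet shuts down.
  Galeon: +20 → 20 < 100
  Nomad: +10 → 10 < 70
No further shutdowns.

no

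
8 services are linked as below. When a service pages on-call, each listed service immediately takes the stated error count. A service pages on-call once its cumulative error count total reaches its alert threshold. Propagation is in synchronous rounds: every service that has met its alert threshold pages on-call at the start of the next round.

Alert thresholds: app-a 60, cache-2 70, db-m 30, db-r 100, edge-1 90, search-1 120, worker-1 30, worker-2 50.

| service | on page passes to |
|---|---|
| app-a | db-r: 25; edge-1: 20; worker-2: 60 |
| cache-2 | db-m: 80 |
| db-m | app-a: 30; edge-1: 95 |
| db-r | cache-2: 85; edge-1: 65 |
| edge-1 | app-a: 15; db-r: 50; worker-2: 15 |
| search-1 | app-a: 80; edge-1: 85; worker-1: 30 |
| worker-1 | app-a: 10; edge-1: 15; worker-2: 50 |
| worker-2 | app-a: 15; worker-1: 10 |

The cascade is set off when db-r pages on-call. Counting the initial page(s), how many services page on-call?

Round 1 — db-r pages on-call (initial).
  cache-2: +85 → 85 ≥ 70
  edge-1: +65 → 65 < 90
Round 2 — cache-2 pages on-call.
  db-m: +80 → 80 ≥ 30
Round 3 — db-m pages on-call.
  app-a: +30 → 30 < 60
  edge-1: +95 → 160 ≥ 90
Round 4 — edge-1 pages on-call.
  app-a: +15 → 45 < 60
  worker-2: +15 → 15 < 50
No further pages.

4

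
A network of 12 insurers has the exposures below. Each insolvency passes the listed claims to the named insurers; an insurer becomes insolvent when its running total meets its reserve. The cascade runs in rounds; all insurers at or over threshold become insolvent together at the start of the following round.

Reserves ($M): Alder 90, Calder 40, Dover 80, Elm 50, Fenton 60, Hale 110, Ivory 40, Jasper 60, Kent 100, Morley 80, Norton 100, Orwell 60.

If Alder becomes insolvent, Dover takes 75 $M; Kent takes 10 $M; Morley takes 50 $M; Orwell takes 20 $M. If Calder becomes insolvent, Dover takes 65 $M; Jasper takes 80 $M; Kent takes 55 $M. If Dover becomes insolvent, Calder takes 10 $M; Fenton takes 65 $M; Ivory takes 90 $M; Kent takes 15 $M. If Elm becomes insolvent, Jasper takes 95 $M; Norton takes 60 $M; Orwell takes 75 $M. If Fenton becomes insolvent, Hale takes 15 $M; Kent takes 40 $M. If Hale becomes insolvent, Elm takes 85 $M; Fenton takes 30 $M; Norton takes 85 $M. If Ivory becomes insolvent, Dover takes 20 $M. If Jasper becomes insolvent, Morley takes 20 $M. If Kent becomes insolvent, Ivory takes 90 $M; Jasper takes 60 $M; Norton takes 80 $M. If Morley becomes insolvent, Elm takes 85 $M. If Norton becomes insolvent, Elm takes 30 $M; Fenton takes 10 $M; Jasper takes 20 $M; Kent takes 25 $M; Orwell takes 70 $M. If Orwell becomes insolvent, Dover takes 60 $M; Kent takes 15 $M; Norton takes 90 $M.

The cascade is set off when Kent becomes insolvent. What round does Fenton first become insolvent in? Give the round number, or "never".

Round 1 — Kent becomes insolvent (initial).
  Ivory: +90 → 90 ≥ 40
  Jasper: +60 → 60 ≥ 60
  Norton: +80 → 80 < 100
Round 2 — Ivory, Jasper become insolvent.
  Dover: +20 → 20 < 80
  Morley: +20 → 20 < 80
No further insolvencies.

never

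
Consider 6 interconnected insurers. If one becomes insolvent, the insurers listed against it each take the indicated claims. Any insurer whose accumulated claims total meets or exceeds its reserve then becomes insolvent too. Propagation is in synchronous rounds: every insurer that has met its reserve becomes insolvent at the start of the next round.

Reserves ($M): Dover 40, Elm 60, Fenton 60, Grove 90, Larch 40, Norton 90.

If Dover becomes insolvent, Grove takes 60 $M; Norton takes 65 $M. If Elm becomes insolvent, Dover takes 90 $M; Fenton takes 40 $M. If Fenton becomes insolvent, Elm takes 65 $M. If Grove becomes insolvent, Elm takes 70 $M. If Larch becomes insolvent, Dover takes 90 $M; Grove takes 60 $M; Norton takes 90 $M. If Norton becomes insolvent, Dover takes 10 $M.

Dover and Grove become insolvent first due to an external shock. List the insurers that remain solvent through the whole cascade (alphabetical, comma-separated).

Round 1 — Dover, Grove become insolvent (initial).
  Elm: +70 → 70 ≥ 60
  Norton: +65 → 65 < 90
Round 2 — Elm becomes insolvent.
  Fenton: +40 → 40 < 60
No further insolvencies.

Fenton, Larch, Norton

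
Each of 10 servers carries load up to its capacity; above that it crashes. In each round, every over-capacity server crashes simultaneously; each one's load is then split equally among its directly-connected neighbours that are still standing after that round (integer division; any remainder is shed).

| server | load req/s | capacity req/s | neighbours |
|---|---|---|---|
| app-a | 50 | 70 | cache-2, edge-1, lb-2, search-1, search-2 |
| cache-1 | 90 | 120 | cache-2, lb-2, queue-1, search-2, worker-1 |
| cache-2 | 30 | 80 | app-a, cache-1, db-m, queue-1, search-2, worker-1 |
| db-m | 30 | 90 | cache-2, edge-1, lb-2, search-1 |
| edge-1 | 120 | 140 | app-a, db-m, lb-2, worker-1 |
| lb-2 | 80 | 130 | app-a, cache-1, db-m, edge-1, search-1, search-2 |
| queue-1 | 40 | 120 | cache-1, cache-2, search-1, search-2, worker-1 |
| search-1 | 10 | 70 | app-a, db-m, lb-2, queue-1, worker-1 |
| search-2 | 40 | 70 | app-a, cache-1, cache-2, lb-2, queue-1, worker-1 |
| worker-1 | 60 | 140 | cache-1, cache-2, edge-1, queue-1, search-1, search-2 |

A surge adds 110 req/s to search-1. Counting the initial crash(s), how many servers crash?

Round 1 — search-1 at 120 > 70. search-1 crashes.
  search-1 sheds 120 req/s to app-a, db-m, lb-2, queue-1, worker-1: 24 each.
    app-a: 50+24 = 74 > 70
    db-m: 30+24 = 54 ≤ 90
    lb-2: 80+24 = 104 ≤ 130
    queue-1: 40+24 = 64 ≤ 120
    worker-1: 60+24 = 84 ≤ 140
Round 2 — app-a crashes.
  app-a sheds 74 req/s to cache-2, edge-1, lb-2, search-2: 18 each (2 lost).
    cache-2: 30+18 = 48 ≤ 80
    edge-1: 120+18 = 138 ≤ 140
    lb-2: 104+18 = 122 ≤ 130
    search-2: 40+18 = 58 ≤ 70
No further crashes.

2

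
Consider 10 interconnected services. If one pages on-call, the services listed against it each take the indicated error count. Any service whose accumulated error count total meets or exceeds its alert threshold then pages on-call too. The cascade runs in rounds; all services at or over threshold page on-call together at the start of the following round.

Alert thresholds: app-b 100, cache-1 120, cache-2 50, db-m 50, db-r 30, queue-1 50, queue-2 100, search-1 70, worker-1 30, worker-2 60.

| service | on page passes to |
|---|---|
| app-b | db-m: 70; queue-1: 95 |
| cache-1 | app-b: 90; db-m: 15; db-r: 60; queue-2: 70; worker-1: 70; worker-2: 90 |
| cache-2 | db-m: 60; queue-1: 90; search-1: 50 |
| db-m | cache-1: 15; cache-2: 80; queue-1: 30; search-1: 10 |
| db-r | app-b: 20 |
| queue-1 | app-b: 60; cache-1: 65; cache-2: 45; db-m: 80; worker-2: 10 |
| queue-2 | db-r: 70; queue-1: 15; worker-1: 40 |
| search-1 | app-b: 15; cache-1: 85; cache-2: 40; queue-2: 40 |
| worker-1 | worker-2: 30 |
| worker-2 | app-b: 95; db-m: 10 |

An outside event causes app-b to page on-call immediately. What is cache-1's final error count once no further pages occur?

80

Round 1 — app-b pages on-call (initial).
  db-m: +70 → 70 ≥ 50
  queue-1: +95 → 95 ≥ 50
Round 2 — db-m, queue-1 page on-call.
  cache-1: +15+65 → 80 < 120
  cache-2: +80+45 → 125 ≥ 50
  search-1: +10 → 10 < 70
  worker-2: +10 → 10 < 60
Round 3 — cache-2 pages on-call.
  search-1: +50 → 60 < 70
No further pages.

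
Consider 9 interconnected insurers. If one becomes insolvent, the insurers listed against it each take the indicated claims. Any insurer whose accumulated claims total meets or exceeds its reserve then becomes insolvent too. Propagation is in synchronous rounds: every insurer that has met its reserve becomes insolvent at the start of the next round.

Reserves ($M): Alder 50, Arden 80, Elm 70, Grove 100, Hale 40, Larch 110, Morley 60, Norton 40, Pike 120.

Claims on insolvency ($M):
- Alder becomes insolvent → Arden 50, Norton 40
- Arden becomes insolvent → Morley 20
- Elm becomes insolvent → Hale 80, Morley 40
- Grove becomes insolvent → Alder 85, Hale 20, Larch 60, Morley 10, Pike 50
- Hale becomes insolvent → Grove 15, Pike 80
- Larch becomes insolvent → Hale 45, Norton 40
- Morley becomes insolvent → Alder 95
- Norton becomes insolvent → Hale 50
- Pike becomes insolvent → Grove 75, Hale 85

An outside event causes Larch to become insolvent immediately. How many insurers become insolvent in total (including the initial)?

Round 1 — Larch becomes insolvent (initial).
  Hale: +45 → 45 ≥ 40
  Norton: +40 → 40 ≥ 40
Round 2 — Hale, Norton become insolvent.
  Grove: +15 → 15 < 100
  Pike: +80 → 80 < 120
No further insolvencies.

3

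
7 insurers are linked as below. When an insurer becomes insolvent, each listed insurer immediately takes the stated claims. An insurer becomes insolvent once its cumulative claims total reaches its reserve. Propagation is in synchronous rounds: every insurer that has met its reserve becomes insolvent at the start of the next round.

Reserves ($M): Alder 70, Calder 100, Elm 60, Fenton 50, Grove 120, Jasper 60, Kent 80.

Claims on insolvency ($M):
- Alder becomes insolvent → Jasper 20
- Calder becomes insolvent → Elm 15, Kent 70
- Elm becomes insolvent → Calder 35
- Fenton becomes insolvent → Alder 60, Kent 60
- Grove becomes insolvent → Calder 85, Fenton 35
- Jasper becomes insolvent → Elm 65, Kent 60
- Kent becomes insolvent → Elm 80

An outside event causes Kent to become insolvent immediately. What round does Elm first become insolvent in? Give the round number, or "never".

Round 1 — Kent becomes insolvent (initial).
  Elm: +80 → 80 ≥ 60
Round 2 — Elm becomes insolvent.
  Calder: +35 → 35 < 100
No further insolvencies.

2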